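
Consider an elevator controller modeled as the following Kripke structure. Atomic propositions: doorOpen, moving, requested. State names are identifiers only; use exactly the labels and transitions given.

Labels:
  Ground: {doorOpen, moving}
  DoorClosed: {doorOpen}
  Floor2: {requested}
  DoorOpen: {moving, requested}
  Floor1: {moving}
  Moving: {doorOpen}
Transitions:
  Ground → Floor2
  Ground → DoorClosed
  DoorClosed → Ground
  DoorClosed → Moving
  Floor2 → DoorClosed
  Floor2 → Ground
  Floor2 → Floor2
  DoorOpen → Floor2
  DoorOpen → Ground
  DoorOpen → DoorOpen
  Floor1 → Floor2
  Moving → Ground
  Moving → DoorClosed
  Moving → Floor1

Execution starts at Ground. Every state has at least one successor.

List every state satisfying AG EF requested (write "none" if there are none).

{Ground, DoorClosed, Floor2, DoorOpen, Floor1, Moving}

States satisfying EF requested: {Ground, DoorClosed, Floor2, DoorOpen, Floor1, Moving}.
States satisfying AG EF requested: {Ground, DoorClosed, Floor2, DoorOpen, Floor1, Moving}.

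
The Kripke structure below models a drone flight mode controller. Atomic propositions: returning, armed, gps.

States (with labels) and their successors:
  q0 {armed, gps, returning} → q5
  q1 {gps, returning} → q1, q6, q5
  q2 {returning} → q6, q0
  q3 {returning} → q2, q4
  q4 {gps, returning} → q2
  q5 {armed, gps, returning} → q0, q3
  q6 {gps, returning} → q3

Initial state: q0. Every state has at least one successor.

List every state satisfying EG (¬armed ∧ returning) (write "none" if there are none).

States satisfying ¬armed ∧ returning: {q1, q2, q3, q4, q6}.
States satisfying EG (¬armed ∧ returning): {q1, q2, q3, q4, q6}.

{q1, q2, q3, q4, q6}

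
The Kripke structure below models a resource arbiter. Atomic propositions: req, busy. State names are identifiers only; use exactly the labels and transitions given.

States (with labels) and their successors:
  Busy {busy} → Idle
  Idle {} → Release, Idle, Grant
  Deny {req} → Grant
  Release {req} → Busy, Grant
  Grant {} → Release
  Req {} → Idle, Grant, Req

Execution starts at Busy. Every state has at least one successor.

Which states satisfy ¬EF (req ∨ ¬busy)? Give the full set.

none

States satisfying req ∨ ¬busy: {Idle, Deny, Release, Grant, Req}.
States satisfying EF (req ∨ ¬busy): {Busy, Idle, Deny, Release, Grant, Req}.
States satisfying ¬EF (req ∨ ¬busy): ∅.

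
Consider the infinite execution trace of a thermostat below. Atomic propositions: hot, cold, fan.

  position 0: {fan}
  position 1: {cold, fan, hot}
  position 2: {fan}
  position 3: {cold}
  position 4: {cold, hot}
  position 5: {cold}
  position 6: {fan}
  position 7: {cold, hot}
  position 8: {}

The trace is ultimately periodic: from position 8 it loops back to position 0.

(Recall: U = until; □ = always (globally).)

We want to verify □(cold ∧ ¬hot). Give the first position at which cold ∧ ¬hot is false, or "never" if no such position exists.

0

At position 0 the labels are {fan}, so cold ∧ ¬hot is false there. This is the first violation.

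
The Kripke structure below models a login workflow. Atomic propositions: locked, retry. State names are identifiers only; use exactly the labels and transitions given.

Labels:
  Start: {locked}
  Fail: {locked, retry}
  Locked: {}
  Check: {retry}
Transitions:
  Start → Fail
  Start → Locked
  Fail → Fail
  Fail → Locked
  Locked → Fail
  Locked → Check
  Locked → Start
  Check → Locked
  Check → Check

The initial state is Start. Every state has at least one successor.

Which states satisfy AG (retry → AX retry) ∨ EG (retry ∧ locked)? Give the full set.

States satisfying retry → AX retry: {Start, Locked}.
States satisfying AG (retry → AX retry): ∅.
States satisfying retry ∧ locked: {Fail}.
States satisfying EG (retry ∧ locked): {Fail}.
States satisfying AG (retry → AX retry) ∨ EG (retry ∧ locked): {Fail}.

{Fail}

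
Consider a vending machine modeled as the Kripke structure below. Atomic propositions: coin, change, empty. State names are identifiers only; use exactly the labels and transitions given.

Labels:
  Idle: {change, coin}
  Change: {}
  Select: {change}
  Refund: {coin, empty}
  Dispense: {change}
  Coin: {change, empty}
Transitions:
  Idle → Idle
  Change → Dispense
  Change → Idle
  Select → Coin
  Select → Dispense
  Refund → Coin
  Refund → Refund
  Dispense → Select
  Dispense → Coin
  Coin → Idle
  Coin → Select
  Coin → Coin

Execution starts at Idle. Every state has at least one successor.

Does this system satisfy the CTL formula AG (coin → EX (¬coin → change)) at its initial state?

Satisfied

States satisfying coin → EX (¬coin → change): {Idle, Change, Select, Refund, Dispense, Coin}.
States satisfying AG (coin → EX (¬coin → change)): {Idle, Change, Select, Refund, Dispense, Coin}.
Every state reachable from Idle satisfies coin → EX (¬coin → change).
Idle ∈ Sat(AG (coin → EX (¬coin → change))).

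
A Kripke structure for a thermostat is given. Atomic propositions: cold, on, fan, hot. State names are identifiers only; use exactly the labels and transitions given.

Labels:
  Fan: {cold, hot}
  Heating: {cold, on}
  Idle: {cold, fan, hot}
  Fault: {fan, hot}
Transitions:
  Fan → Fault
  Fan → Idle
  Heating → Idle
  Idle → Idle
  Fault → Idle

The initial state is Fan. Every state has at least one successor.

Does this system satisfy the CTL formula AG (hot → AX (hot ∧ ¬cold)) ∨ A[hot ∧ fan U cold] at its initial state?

States satisfying hot → AX (hot ∧ ¬cold): {Heating}.
States satisfying AG (hot → AX (hot ∧ ¬cold)): ∅.
States satisfying hot ∧ fan: {Idle, Fault}.
States satisfying cold: {Fan, Heating, Idle}.
States satisfying A[hot ∧ fan U cold]: {Fan, Heating, Idle, Fault}.
States satisfying AG (hot → AX (hot ∧ ¬cold)) ∨ A[hot ∧ fan U cold]: {Fan, Heating, Idle, Fault}.
Fan ∈ Sat(AG (hot → AX (hot ∧ ¬cold)) ∨ A[hot ∧ fan U cold]).

Holds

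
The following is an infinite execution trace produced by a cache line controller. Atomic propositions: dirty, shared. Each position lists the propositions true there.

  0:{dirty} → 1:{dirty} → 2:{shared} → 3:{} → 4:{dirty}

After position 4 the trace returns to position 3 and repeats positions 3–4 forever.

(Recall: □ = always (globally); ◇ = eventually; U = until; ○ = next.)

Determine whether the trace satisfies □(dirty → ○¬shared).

dirty → ○¬shared must hold at every position from 0 onward. It fails at position 1, so □(dirty → ○¬shared) is false.
Positions where dirty holds: 0, 1, 4.
Check ○¬shared at each: 0→ok, 1→fails, 4→ok.

No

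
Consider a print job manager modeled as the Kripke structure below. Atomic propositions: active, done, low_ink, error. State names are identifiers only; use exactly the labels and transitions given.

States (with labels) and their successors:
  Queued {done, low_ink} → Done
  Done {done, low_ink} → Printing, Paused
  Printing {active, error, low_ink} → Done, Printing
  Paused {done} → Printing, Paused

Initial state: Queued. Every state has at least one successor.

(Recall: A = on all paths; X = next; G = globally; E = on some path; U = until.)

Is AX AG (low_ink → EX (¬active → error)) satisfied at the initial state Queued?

States satisfying AG (low_ink → EX (¬active → error)): {Done, Printing, Paused}.
States satisfying AX AG (low_ink → EX (¬active → error)): {Queued, Done, Printing, Paused}.
Queued ∈ Sat(AX AG (low_ink → EX (¬active → error))).

Satisfied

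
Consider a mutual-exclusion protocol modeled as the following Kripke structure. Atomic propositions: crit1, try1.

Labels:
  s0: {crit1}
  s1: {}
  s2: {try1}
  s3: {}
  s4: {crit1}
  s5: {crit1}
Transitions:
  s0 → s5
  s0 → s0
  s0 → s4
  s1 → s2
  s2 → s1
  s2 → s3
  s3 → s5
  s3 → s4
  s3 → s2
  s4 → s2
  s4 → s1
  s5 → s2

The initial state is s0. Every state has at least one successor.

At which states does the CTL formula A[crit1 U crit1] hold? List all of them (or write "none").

States satisfying crit1: {s0, s4, s5}.
States satisfying A[crit1 U crit1]: {s0, s4, s5}.

{s0, s4, s5}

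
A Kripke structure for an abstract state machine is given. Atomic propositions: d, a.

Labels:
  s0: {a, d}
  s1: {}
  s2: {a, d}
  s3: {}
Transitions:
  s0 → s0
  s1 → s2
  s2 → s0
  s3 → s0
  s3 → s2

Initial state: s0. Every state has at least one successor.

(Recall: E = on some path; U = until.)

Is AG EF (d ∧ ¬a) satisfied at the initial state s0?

States satisfying EF (d ∧ ¬a): ∅.
States satisfying AG EF (d ∧ ¬a): ∅.
s0 is reachable from s0 and violates EF (d ∧ ¬a), so AG fails at s0.
s0 ∉ Sat(AG EF (d ∧ ¬a)).

Does not hold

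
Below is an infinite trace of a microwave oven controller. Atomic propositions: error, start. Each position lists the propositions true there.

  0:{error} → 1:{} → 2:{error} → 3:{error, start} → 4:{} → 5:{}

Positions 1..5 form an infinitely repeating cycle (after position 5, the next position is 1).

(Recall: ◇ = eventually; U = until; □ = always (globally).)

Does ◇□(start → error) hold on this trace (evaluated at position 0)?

□(start → error) holds at position 0, which is reachable from 0, so ◇□(start → error) holds.

Yes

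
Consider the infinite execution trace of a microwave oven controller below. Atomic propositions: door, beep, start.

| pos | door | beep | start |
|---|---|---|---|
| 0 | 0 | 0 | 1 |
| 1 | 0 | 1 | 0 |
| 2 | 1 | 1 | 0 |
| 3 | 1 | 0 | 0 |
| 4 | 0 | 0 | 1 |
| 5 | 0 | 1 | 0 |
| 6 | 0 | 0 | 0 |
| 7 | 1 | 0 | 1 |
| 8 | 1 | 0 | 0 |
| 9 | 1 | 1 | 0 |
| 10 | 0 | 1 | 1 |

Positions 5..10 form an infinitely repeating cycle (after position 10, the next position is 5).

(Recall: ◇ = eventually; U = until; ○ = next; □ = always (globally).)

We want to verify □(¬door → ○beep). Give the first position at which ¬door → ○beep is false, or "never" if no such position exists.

5

Check ¬door → ○beep at each position in order: 0 ✓, 1 ✓, 2 ✓, 3 ✓, 4 ✓.
At position 5 the labels are {beep} and the next position 6 has {}, so ¬door → ○beep is false there. This is the first violation.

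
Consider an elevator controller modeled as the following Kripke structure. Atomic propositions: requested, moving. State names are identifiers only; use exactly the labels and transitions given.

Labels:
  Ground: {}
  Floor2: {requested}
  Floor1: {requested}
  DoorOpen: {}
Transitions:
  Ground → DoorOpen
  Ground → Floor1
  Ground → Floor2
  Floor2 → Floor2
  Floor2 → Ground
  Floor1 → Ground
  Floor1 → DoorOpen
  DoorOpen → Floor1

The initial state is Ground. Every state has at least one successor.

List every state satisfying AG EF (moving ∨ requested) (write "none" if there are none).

{Ground, Floor2, Floor1, DoorOpen}

States satisfying EF (moving ∨ requested): {Ground, Floor2, Floor1, DoorOpen}.
States satisfying AG EF (moving ∨ requested): {Ground, Floor2, Floor1, DoorOpen}.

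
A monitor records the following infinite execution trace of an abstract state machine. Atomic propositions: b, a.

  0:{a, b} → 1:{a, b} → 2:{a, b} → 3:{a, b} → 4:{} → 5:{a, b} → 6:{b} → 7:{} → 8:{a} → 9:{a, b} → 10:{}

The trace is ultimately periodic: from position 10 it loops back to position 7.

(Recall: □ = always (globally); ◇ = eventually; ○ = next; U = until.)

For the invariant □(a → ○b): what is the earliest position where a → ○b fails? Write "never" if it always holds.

3

Check a → ○b at each position in order: 0 ✓, 1 ✓, 2 ✓.
At position 3 the labels are {a, b} and the next position 4 has {}, so a → ○b is false there. This is the first violation.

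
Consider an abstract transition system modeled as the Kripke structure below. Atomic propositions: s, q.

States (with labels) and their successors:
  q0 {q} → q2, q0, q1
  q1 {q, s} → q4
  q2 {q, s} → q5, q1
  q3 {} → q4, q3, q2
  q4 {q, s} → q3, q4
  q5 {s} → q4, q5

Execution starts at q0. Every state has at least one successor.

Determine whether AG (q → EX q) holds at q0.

States satisfying q → EX q: {q0, q1, q2, q3, q4, q5}.
States satisfying AG (q → EX q): {q0, q1, q2, q3, q4, q5}.
Every state reachable from q0 satisfies q → EX q.
q0 ∈ Sat(AG (q → EX q)).

Satisfied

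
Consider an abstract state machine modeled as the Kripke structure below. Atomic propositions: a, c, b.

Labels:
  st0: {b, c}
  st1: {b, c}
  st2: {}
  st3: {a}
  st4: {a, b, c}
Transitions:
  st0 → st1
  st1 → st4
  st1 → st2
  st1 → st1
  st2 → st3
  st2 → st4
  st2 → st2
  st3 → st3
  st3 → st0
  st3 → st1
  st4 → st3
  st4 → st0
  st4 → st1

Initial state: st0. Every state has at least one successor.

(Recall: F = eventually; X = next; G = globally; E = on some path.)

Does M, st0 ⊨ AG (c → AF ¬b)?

Does not hold

States satisfying c → AF ¬b: {st2, st3}.
States satisfying AG (c → AF ¬b): ∅.
st0 is reachable from st0 and violates c → AF ¬b, so AG fails at st0.
st0 ∉ Sat(AG (c → AF ¬b)).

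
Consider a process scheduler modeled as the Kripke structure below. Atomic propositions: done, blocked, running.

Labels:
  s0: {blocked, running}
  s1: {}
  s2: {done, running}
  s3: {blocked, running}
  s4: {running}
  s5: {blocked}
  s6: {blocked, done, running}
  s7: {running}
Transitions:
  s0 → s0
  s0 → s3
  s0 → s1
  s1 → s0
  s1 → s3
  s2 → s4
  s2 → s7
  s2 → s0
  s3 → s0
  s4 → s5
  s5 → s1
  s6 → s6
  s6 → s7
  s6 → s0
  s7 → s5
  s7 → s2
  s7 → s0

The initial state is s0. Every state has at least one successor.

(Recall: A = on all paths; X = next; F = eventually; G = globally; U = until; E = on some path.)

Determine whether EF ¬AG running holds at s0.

Yes

States satisfying ¬AG running: {s0, s1, s2, s3, s4, s5, s6, s7}.
States satisfying EF ¬AG running: {s0, s1, s2, s3, s4, s5, s6, s7}.
Some path from s0 reaches a state where ¬AG running holds.
s0 ∈ Sat(EF ¬AG running).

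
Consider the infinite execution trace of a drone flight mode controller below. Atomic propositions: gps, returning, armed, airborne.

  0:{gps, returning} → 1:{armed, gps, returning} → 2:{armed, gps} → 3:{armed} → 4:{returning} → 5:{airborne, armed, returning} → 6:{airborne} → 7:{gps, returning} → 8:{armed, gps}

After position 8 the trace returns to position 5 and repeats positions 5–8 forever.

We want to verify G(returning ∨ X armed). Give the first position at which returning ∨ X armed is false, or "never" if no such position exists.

3

Check returning ∨ X armed at each position in order: 0 ✓, 1 ✓, 2 ✓.
At position 3 the labels are {armed} and the next position 4 has {returning}, so returning ∨ X armed is false there. This is the first violation.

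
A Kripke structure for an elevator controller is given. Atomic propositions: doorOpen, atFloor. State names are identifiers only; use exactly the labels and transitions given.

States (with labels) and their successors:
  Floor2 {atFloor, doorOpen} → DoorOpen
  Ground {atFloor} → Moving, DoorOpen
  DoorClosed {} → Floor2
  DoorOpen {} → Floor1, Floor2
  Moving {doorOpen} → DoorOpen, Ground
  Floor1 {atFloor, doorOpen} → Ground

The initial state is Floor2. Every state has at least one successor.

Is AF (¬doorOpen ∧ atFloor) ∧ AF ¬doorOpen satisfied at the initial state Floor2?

Violated

States satisfying ¬doorOpen ∧ atFloor: {Ground}.
States satisfying AF (¬doorOpen ∧ atFloor): {Ground, Floor1}.
States satisfying ¬doorOpen: {Ground, DoorClosed, DoorOpen}.
States satisfying AF ¬doorOpen: {Floor2, Ground, DoorClosed, DoorOpen, Moving, Floor1}.
States satisfying AF (¬doorOpen ∧ atFloor) ∧ AF ¬doorOpen: {Ground, Floor1}.
Floor2 ∉ Sat(AF (¬doorOpen ∧ atFloor) ∧ AF ¬doorOpen).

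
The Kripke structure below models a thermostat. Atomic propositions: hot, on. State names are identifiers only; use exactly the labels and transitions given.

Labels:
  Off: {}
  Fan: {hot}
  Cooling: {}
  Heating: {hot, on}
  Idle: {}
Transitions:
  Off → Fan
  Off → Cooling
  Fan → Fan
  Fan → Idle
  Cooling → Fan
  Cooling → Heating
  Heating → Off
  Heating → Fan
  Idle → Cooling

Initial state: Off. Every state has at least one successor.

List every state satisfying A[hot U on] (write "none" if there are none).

States satisfying hot: {Fan, Heating}.
States satisfying on: {Heating}.
States satisfying A[hot U on]: {Heating}.

{Heating}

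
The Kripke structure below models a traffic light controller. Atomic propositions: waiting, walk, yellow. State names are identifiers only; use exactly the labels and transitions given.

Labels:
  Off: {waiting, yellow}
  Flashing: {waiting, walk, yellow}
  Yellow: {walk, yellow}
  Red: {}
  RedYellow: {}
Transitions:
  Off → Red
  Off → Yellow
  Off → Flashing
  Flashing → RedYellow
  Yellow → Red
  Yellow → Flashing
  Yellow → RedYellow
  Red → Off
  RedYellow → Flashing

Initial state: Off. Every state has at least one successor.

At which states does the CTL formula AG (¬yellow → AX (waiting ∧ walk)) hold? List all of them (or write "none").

{Flashing, RedYellow}

States satisfying ¬yellow → AX (waiting ∧ walk): {Off, Flashing, Yellow, RedYellow}.
States satisfying AG (¬yellow → AX (waiting ∧ walk)): {Flashing, RedYellow}.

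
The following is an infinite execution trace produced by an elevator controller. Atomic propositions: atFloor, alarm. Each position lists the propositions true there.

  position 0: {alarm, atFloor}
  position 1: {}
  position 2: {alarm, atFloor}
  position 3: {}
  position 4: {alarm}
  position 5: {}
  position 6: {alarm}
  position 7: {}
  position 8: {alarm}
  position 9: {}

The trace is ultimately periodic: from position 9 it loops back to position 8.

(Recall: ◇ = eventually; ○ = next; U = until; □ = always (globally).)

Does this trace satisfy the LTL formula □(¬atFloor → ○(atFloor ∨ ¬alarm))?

¬atFloor → ○(atFloor ∨ ¬alarm) must hold at every position from 0 onward. It fails at position 3, so □(¬atFloor → ○(atFloor ∨ ¬alarm)) is false.
Positions where ¬atFloor holds: 1, 3, 4, 5, 6, 7, 8, 9.
Check ○(atFloor ∨ ¬alarm) at each: 1→ok, 3→fails, 4→ok, 5→fails, 6→ok, 7→fails, 8→ok, 9→fails.

No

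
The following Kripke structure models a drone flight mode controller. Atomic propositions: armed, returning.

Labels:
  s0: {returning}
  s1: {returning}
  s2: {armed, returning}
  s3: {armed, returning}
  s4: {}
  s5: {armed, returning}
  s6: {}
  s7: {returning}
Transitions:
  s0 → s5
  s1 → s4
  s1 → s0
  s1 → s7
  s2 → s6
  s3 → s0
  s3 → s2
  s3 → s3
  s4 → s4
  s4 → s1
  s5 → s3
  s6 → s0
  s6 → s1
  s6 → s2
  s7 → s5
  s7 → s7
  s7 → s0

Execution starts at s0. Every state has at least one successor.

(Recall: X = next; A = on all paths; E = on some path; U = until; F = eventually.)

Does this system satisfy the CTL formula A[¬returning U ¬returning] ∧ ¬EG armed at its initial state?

Violated

States satisfying ¬returning: {s4, s6}.
States satisfying A[¬returning U ¬returning]: {s4, s6}.
States satisfying armed: {s2, s3, s5}.
States satisfying EG armed: {s3, s5}.
States satisfying ¬EG armed: {s0, s1, s2, s4, s6, s7}.
States satisfying A[¬returning U ¬returning] ∧ ¬EG armed: {s4, s6}.
s0 ∉ Sat(A[¬returning U ¬returning] ∧ ¬EG armed).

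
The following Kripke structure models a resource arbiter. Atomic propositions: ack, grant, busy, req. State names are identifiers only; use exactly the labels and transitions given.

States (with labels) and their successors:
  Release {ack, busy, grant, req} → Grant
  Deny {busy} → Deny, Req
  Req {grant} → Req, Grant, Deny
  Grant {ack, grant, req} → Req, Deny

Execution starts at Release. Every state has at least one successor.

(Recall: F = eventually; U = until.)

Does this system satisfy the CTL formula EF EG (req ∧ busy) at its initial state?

States satisfying EG (req ∧ busy): ∅.
States satisfying EF EG (req ∧ busy): ∅.
No suitable path/successor from Release witnesses the formula.
Release ∉ Sat(EF EG (req ∧ busy)).

No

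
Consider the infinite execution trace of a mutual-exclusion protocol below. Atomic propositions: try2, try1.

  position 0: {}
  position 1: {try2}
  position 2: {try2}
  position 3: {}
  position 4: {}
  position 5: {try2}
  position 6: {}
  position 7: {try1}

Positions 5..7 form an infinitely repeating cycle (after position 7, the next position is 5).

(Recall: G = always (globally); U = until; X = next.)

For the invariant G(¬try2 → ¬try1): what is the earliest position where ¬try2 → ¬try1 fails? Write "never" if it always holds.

7

Check ¬try2 → ¬try1 at each position in order: 0 ✓, 1 ✓, 2 ✓, 3 ✓, 4 ✓, 5 ✓, 6 ✓.
At position 7 the labels are {try1}, so ¬try2 → ¬try1 is false there. This is the first violation.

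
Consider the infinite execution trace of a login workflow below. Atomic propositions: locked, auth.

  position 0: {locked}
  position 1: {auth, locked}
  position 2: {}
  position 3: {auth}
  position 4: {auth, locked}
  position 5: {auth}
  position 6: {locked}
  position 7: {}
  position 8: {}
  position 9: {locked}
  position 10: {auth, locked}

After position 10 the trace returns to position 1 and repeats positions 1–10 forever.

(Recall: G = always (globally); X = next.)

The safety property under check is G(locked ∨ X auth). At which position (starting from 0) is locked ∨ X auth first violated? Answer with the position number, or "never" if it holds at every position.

Check locked ∨ X auth at each position in order: 0 ✓, 1 ✓, 2 ✓, 3 ✓, 4 ✓.
At position 5 the labels are {auth} and the next position 6 has {locked}, so locked ∨ X auth is false there. This is the first violation.

5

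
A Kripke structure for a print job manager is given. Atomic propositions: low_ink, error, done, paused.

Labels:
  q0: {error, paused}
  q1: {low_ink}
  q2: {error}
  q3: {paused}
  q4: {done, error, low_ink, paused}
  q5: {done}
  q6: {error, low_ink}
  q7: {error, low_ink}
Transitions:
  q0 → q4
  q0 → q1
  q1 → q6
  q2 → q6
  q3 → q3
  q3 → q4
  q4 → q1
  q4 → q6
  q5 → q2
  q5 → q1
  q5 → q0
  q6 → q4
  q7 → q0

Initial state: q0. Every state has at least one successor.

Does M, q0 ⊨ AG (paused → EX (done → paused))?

Yes

States satisfying paused → EX (done → paused): {q0, q1, q2, q3, q4, q5, q6, q7}.
States satisfying AG (paused → EX (done → paused)): {q0, q1, q2, q3, q4, q5, q6, q7}.
Every state reachable from q0 satisfies paused → EX (done → paused).
q0 ∈ Sat(AG (paused → EX (done → paused))).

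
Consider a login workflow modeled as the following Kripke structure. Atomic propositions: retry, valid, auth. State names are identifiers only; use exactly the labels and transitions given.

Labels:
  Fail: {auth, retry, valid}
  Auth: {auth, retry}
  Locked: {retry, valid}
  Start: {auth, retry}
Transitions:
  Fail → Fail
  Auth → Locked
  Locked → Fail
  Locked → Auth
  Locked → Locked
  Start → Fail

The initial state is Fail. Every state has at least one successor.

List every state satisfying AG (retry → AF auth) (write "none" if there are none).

{Fail, Start}

States satisfying retry → AF auth: {Fail, Auth, Start}.
States satisfying AG (retry → AF auth): {Fail, Start}.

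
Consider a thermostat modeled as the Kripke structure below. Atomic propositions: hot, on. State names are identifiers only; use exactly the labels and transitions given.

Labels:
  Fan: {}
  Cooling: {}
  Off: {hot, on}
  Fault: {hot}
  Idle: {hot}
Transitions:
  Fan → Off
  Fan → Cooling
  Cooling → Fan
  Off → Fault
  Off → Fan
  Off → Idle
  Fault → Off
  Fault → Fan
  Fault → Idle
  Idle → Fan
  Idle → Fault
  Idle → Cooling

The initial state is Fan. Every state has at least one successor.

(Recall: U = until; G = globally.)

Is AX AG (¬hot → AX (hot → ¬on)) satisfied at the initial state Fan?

Violated

States satisfying AG (¬hot → AX (hot → ¬on)): ∅.
States satisfying AX AG (¬hot → AX (hot → ¬on)): ∅.
Fan ∉ Sat(AX AG (¬hot → AX (hot → ¬on))).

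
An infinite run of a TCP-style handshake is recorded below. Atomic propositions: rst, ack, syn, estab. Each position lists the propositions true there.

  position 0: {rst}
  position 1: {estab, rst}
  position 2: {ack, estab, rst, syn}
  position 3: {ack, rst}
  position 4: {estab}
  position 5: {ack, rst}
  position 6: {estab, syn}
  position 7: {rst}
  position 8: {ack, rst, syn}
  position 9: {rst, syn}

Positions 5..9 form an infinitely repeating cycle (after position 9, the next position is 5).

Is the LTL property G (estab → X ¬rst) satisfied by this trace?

estab → X ¬rst must hold at every position from 0 onward. It fails at position 1, so G (estab → X ¬rst) is false.
Positions where estab holds: 1, 2, 4, 6.
Check X ¬rst at each: 1→fails, 2→fails, 4→fails, 6→fails.

Does not hold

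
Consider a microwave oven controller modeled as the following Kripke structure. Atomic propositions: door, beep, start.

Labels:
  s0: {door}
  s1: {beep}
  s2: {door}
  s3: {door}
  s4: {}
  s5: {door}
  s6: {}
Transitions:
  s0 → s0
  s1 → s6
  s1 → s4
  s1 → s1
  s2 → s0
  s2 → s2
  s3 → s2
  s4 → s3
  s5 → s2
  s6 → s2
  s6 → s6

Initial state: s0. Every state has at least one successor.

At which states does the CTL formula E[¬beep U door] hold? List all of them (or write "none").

{s0, s2, s3, s4, s5, s6}

States satisfying ¬beep: {s0, s2, s3, s4, s5, s6}.
States satisfying door: {s0, s2, s3, s5}.
States satisfying E[¬beep U door]: {s0, s2, s3, s4, s5, s6}.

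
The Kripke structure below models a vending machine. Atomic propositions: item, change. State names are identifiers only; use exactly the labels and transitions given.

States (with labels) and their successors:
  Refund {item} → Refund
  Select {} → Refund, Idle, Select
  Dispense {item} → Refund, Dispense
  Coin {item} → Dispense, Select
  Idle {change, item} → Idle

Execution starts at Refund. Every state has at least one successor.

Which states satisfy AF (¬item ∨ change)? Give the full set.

{Select, Idle}

States satisfying ¬item ∨ change: {Select, Idle}.
States satisfying AF (¬item ∨ change): {Select, Idle}.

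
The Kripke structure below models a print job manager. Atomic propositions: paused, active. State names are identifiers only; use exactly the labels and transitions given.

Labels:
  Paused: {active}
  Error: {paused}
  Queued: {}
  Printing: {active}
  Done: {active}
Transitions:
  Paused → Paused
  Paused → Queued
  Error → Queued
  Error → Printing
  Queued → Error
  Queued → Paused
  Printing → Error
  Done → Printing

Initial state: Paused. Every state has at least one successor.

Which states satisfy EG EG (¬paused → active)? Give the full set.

{Paused, Error, Printing, Done}

States satisfying EG (¬paused → active): {Paused, Error, Printing, Done}.
States satisfying EG EG (¬paused → active): {Paused, Error, Printing, Done}.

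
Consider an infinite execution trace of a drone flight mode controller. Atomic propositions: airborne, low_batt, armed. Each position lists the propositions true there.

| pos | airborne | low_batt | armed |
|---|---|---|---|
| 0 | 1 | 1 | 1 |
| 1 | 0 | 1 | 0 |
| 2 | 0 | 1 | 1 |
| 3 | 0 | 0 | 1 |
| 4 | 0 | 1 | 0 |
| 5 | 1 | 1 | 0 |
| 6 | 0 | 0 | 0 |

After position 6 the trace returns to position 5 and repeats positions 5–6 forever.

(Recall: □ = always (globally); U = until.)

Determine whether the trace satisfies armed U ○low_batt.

Holds

Walking from position 0: ○low_batt first holds at position 0, and armed holds at every earlier position along the way, so armed U ○low_batt holds.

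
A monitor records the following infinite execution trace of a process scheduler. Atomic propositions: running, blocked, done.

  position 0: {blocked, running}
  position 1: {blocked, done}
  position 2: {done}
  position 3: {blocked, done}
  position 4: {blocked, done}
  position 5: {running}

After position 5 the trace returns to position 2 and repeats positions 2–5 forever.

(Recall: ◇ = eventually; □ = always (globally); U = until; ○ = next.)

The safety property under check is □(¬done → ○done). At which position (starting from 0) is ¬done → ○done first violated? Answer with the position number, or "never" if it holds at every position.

never

¬done → ○done holds at every position 0..5, and those are all the positions the trace ever visits, so the invariant □(¬done → ○done) is never violated.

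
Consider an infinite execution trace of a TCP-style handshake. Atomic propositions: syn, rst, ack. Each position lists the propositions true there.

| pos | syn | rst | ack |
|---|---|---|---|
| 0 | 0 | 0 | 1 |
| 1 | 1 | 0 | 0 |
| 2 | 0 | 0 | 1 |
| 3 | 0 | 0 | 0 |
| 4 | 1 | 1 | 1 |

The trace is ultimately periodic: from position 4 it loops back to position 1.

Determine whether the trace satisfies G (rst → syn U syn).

Satisfied

rst → syn U syn holds at every position 0..4, and those are all positions ever visited, so G (rst → syn U syn) holds.
Positions where rst holds: 4.
Check syn U syn at each: 4→ok.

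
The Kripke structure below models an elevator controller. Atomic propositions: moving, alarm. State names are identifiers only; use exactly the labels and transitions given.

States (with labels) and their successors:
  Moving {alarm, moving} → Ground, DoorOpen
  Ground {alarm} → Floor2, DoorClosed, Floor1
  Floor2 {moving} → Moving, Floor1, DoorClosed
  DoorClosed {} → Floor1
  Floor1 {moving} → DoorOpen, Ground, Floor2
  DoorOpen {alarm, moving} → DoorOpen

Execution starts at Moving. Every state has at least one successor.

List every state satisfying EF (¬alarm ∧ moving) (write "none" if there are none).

{Moving, Ground, Floor2, DoorClosed, Floor1}

States satisfying ¬alarm ∧ moving: {Floor2, Floor1}.
States satisfying EF (¬alarm ∧ moving): {Moving, Ground, Floor2, DoorClosed, Floor1}.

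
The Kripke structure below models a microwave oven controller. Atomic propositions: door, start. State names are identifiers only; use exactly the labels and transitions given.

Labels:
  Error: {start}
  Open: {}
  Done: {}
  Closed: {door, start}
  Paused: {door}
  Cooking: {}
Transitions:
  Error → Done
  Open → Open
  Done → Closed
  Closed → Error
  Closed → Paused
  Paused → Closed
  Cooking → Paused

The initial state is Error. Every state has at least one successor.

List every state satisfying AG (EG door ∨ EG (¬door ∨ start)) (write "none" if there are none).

States satisfying EG door ∨ EG (¬door ∨ start): {Error, Open, Done, Closed, Paused}.
States satisfying AG (EG door ∨ EG (¬door ∨ start)): {Error, Open, Done, Closed, Paused}.

{Error, Open, Done, Closed, Paused}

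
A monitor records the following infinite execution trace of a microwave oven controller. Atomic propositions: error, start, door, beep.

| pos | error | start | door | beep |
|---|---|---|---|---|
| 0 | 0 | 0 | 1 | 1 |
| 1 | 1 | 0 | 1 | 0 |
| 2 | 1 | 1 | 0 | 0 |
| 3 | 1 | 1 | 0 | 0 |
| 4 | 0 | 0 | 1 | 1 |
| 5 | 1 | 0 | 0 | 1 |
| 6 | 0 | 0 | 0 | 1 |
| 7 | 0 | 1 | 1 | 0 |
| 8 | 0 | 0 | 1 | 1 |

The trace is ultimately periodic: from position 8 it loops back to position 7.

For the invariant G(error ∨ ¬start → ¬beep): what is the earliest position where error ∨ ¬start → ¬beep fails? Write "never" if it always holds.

0

At position 0 the labels are {beep, door}, so error ∨ ¬start → ¬beep is false there. This is the first violation.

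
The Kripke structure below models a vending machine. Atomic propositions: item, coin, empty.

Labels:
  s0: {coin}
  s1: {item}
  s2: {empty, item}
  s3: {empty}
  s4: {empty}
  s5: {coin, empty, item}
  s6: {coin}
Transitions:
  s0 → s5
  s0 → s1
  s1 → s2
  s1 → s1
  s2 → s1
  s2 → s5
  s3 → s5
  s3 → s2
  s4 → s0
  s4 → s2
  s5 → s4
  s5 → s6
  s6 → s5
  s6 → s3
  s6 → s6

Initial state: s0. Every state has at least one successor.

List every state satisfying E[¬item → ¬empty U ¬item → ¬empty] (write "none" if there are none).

States satisfying ¬item → ¬empty: {s0, s1, s2, s5, s6}.
States satisfying E[¬item → ¬empty U ¬item → ¬empty]: {s0, s1, s2, s5, s6}.

{s0, s1, s2, s5, s6}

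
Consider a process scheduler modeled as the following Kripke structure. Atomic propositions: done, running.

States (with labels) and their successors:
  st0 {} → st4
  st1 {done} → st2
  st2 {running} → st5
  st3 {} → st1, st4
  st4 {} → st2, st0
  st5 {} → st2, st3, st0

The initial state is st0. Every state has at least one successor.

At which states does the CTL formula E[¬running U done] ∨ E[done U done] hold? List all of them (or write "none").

{st1, st3, st5}

States satisfying ¬running: {st0, st1, st3, st4, st5}.
States satisfying done: {st1}.
States satisfying E[¬running U done]: {st1, st3, st5}.
States satisfying E[done U done]: {st1}.
States satisfying E[¬running U done] ∨ E[done U done]: {st1, st3, st5}.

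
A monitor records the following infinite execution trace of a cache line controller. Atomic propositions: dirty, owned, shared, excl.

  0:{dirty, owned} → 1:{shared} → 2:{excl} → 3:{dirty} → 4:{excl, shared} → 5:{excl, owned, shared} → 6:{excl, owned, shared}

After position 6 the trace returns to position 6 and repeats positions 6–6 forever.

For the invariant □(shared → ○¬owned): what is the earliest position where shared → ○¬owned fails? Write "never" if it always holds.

Check shared → ○¬owned at each position in order: 0 ✓, 1 ✓, 2 ✓, 3 ✓.
At position 4 the labels are {excl, shared} and the next position 5 has {excl, owned, shared}, so shared → ○¬owned is false there. This is the first violation.

4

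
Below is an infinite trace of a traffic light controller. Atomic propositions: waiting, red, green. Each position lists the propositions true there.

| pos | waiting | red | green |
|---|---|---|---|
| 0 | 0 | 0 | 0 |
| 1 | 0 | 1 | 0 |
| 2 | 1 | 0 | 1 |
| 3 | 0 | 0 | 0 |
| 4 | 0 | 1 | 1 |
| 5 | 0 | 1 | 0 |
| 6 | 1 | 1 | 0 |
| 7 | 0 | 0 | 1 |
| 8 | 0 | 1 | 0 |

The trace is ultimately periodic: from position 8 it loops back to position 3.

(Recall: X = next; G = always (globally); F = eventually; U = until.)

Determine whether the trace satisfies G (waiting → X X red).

Yes

waiting → X X red holds at every position 0..8, and those are all positions ever visited, so G (waiting → X X red) holds.
Positions where waiting holds: 2, 6.
Check X X red at each: 2→ok, 6→ok.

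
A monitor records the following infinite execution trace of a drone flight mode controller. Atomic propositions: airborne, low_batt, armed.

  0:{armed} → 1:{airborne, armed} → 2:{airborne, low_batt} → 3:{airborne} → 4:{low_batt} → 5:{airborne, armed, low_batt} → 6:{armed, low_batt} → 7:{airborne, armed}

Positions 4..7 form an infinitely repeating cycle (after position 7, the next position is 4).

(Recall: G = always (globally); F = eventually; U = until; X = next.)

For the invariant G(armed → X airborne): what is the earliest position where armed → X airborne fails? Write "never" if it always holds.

Check armed → X airborne at each position in order: 0 ✓, 1 ✓, 2 ✓, 3 ✓, 4 ✓.
At position 5 the labels are {airborne, armed, low_batt} and the next position 6 has {armed, low_batt}, so armed → X airborne is false there. This is the first violation.

5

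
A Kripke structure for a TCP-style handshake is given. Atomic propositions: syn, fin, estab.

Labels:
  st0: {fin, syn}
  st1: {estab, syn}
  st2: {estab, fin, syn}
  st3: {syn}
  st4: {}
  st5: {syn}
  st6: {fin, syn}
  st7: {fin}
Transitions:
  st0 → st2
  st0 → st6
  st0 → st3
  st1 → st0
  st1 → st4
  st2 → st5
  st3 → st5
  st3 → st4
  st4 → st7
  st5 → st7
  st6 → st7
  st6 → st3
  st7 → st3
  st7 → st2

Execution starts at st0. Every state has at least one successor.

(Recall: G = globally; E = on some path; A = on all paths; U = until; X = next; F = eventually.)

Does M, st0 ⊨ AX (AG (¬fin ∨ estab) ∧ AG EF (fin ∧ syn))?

States satisfying AG (¬fin ∨ estab) ∧ AG EF (fin ∧ syn): ∅.
States satisfying AX (AG (¬fin ∨ estab) ∧ AG EF (fin ∧ syn)): ∅.
st0 ∉ Sat(AX (AG (¬fin ∨ estab) ∧ AG EF (fin ∧ syn))).

Violated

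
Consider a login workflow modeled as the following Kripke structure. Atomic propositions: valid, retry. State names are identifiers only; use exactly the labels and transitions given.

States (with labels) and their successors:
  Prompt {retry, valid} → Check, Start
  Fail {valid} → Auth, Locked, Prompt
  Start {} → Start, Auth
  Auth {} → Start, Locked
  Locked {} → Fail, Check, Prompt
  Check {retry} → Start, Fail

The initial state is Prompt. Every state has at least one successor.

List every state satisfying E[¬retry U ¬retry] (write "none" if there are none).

States satisfying ¬retry: {Fail, Start, Auth, Locked}.
States satisfying E[¬retry U ¬retry]: {Fail, Start, Auth, Locked}.

{Fail, Start, Auth, Locked}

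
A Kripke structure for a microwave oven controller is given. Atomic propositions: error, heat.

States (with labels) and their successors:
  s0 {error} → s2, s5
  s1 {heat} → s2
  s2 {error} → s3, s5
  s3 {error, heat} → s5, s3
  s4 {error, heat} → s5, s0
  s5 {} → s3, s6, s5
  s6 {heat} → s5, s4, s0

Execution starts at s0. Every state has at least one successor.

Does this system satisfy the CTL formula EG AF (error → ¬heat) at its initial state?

Holds

States satisfying AF (error → ¬heat): {s0, s1, s2, s4, s5, s6}.
States satisfying EG AF (error → ¬heat): {s0, s1, s2, s4, s5, s6}.
s0 ∈ Sat(EG AF (error → ¬heat)).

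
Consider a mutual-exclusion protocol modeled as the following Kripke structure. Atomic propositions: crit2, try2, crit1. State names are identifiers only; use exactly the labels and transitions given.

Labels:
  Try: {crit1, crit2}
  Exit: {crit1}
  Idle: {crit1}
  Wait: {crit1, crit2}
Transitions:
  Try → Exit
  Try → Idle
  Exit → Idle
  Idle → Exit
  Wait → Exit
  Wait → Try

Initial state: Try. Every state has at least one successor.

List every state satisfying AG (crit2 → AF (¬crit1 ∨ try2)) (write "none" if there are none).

States satisfying crit2 → AF (¬crit1 ∨ try2): {Exit, Idle}.
States satisfying AG (crit2 → AF (¬crit1 ∨ try2)): {Exit, Idle}.

{Exit, Idle}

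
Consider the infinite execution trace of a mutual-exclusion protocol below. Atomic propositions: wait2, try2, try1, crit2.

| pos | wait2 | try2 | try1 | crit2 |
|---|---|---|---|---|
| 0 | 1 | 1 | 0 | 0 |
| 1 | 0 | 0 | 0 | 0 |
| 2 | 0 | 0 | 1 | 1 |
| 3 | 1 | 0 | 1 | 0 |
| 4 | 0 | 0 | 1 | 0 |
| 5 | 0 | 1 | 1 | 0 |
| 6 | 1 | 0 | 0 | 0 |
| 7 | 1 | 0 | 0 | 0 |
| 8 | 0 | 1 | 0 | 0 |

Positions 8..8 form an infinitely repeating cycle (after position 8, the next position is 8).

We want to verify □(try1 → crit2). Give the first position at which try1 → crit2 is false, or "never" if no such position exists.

Check try1 → crit2 at each position in order: 0 ✓, 1 ✓, 2 ✓.
At position 3 the labels are {try1, wait2}, so try1 → crit2 is false there. This is the first violation.

3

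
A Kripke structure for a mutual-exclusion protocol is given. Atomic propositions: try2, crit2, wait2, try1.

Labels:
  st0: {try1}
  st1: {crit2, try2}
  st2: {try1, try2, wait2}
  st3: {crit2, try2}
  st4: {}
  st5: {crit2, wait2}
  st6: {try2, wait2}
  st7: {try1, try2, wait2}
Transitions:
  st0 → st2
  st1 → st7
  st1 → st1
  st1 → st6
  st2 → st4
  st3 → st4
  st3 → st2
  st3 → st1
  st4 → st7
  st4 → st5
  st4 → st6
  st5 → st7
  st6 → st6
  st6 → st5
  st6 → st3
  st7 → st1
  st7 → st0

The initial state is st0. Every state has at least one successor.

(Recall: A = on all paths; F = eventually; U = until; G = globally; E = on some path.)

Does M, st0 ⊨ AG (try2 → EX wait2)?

States satisfying try2 → EX wait2: {st0, st1, st3, st4, st5, st6}.
States satisfying AG (try2 → EX wait2): ∅.
st2 is reachable from st0 and violates try2 → EX wait2, so AG fails at st0.
st0 ∉ Sat(AG (try2 → EX wait2)).

Violated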